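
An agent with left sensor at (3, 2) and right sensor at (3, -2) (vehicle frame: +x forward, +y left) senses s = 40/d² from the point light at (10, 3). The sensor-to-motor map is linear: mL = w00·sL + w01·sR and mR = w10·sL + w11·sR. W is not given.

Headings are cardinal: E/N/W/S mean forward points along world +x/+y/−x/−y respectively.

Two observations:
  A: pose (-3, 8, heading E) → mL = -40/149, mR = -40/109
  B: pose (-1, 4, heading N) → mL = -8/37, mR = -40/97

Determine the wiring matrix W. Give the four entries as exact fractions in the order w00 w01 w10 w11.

-1 0 0 -1

obs A: pose=(-3,8,E) → sL=40/149, sR=40/109, mL=-40/149, mR=-40/109
obs B: pose=(-1,4,N) → sL=8/37, sR=40/97, mL=-8/37, mR=-40/97
sensor matrix S = [[40/149, 40/109], [8/37, 40/97]]; det S = 1827840/58288949
solve [mL_A; mL_B] = S·[w00; w01] and [mR_A; mR_B] = S·[w10; w11]:
  w00 = -1, w01 = 0, w10 = 0, w11 = -1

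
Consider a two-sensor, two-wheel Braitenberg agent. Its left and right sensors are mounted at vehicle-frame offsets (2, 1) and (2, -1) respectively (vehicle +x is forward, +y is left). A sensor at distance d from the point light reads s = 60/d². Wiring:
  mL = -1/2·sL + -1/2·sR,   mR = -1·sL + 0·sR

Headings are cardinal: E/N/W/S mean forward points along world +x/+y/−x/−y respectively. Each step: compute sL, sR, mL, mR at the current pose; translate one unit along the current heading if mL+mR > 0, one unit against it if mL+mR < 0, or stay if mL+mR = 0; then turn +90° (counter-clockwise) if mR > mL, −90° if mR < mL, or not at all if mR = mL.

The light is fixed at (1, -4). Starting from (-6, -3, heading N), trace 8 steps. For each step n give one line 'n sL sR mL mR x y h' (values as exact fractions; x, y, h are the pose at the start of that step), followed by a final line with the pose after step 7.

n=0: pose=(-6,-3,N); sL=60/73, sR=4/3; mL=-236/219, mR=-60/73; mL+mR=-416/219 → advance -1; mR−mL=56/219 → turn +1·90°
n=1: pose=(-6,-4,W); sL=30/41, sR=30/41; mL=-30/41, mR=-30/41; mL+mR=-60/41 → advance -1; mR−mL=0 → turn +0·90°
n=2: pose=(-5,-4,W); sL=12/13, sR=12/13; mL=-12/13, mR=-12/13; mL+mR=-24/13 → advance -1; mR−mL=0 → turn +0·90°
n=3: pose=(-4,-4,W); sL=6/5, sR=6/5; mL=-6/5, mR=-6/5; mL+mR=-12/5 → advance -1; mR−mL=0 → turn +0·90°
n=4: pose=(-3,-4,W); sL=60/37, sR=60/37; mL=-60/37, mR=-60/37; mL+mR=-120/37 → advance -1; mR−mL=0 → turn +0·90°
n=5: pose=(-2,-4,W); sL=30/13, sR=30/13; mL=-30/13, mR=-30/13; mL+mR=-60/13 → advance -1; mR−mL=0 → turn +0·90°
n=6: pose=(-1,-4,W); sL=60/17, sR=60/17; mL=-60/17, mR=-60/17; mL+mR=-120/17 → advance -1; mR−mL=0 → turn +0·90°
n=7: pose=(0,-4,W); sL=6, sR=6; mL=-6, mR=-6; mL+mR=-12 → advance -1; mR−mL=0 → turn +0·90°

0 60/73 4/3 -236/219 -60/73 -6 -3 N
1 30/41 30/41 -30/41 -30/41 -6 -4 W
2 12/13 12/13 -12/13 -12/13 -5 -4 W
3 6/5 6/5 -6/5 -6/5 -4 -4 W
4 60/37 60/37 -60/37 -60/37 -3 -4 W
5 30/13 30/13 -30/13 -30/13 -2 -4 W
6 60/17 60/17 -60/17 -60/17 -1 -4 W
7 6 6 -6 -6 0 -4 W
final 1 -4 W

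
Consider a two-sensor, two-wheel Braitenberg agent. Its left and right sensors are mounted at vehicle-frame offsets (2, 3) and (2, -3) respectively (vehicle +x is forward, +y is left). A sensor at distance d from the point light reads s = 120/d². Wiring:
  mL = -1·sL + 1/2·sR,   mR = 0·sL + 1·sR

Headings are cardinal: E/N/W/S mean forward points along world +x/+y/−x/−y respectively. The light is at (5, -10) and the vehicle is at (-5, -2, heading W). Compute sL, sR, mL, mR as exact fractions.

left sensor world pos  = (-7, -5); dL² = 169
right sensor world pos = (-7, 1); dR² = 265
sL = 120/169 = 120/169
sR = 120/265 = 24/53
mL = -1·sL + 1/2·sR = -4332/8957
mR = 0·sL + 1·sR = 24/53

120/169 24/53 -4332/8957 24/53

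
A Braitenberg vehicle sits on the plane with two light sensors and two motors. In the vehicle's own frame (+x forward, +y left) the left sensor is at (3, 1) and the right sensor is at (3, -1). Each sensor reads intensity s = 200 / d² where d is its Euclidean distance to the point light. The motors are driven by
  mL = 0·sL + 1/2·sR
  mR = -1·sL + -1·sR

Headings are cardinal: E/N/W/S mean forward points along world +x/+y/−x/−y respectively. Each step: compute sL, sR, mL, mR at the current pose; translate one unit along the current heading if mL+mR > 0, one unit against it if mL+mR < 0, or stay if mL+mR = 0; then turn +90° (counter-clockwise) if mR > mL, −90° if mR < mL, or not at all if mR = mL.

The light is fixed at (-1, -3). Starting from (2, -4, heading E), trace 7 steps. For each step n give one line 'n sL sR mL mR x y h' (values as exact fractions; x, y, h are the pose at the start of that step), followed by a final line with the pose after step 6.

n=0: pose=(2,-4,E); sL=50/9, sR=5; mL=5/2, mR=-95/9; mL+mR=-145/18 → advance -1; mR−mL=-235/18 → turn -1·90°
n=1: pose=(1,-4,S); sL=8, sR=200/17; mL=100/17, mR=-336/17; mL+mR=-236/17 → advance -1; mR−mL=-436/17 → turn -1·90°
n=2: pose=(1,-3,W); sL=100, sR=100; mL=50, mR=-200; mL+mR=-150 → advance -1; mR−mL=-250 → turn -1·90°
n=3: pose=(2,-3,N); sL=200/13, sR=8; mL=4, mR=-304/13; mL+mR=-252/13 → advance -1; mR−mL=-356/13 → turn -1·90°
n=4: pose=(2,-4,E); sL=50/9, sR=5; mL=5/2, mR=-95/9; mL+mR=-145/18 → advance -1; mR−mL=-235/18 → turn -1·90°
n=5: pose=(1,-4,S); sL=8, sR=200/17; mL=100/17, mR=-336/17; mL+mR=-236/17 → advance -1; mR−mL=-436/17 → turn -1·90°
n=6: pose=(1,-3,W); sL=100, sR=100; mL=50, mR=-200; mL+mR=-150 → advance -1; mR−mL=-250 → turn -1·90°

0 50/9 5 5/2 -95/9 2 -4 E
1 8 200/17 100/17 -336/17 1 -4 S
2 100 100 50 -200 1 -3 W
3 200/13 8 4 -304/13 2 -3 N
4 50/9 5 5/2 -95/9 2 -4 E
5 8 200/17 100/17 -336/17 1 -4 S
6 100 100 50 -200 1 -3 W
final 2 -3 N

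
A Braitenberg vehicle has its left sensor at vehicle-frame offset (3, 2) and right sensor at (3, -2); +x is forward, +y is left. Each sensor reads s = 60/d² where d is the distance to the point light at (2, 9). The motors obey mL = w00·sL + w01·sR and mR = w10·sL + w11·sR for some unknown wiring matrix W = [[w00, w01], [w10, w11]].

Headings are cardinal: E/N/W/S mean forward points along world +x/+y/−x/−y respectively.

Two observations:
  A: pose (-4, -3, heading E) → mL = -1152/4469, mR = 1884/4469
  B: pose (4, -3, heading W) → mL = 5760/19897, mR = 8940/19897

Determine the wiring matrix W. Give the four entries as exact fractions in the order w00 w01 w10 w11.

obs A: pose=(-4,-3,E) → sL=60/109, sR=12/41, mL=-1152/4469, mR=1884/4469
obs B: pose=(4,-3,W) → sL=60/197, sR=60/101, mL=5760/19897, mR=8940/19897
sensor matrix S = [[60/109, 12/41], [60/197, 60/101]]; det S = 21150720/88919693
solve [mL_A; mL_B] = S·[w00; w01] and [mR_A; mR_B] = S·[w10; w11]:
  w00 = -1, w01 = 1, w10 = 1/2, w11 = 1/2

-1 1 1/2 1/2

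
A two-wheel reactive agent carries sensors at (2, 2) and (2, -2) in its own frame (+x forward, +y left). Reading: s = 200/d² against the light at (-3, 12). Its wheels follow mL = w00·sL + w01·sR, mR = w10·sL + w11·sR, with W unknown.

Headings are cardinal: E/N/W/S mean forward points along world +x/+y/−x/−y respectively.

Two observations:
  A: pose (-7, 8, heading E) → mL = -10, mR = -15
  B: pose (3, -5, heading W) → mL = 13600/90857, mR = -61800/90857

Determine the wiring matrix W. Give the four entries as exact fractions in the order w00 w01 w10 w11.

obs A: pose=(-7,8,E) → sL=25, sR=5, mL=-10, mR=-15
obs B: pose=(3,-5,W) → sL=200/377, sR=200/241, mL=13600/90857, mR=-61800/90857
sensor matrix S = [[25, 5], [200/377, 200/241]]; det S = 1644000/90857
solve [mL_A; mL_B] = S·[w00; w01] and [mR_A; mR_B] = S·[w10; w11]:
  w00 = -1/2, w01 = 1/2, w10 = -1/2, w11 = -1/2

-1/2 1/2 -1/2 -1/2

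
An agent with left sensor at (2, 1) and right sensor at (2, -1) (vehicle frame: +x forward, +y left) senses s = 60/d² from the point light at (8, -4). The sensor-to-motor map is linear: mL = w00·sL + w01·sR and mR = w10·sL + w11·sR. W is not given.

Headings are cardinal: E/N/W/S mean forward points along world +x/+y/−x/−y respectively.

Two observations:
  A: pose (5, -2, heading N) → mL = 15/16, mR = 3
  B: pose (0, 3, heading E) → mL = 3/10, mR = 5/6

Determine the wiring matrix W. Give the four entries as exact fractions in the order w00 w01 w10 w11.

obs A: pose=(5,-2,N) → sL=15/8, sR=3, mL=15/16, mR=3
obs B: pose=(0,3,E) → sL=3/5, sR=5/6, mL=3/10, mR=5/6
sensor matrix S = [[15/8, 3], [3/5, 5/6]]; det S = -19/80
solve [mL_A; mL_B] = S·[w00; w01] and [mR_A; mR_B] = S·[w10; w11]:
  w00 = 1/2, w01 = 0, w10 = 0, w11 = 1

1/2 0 0 1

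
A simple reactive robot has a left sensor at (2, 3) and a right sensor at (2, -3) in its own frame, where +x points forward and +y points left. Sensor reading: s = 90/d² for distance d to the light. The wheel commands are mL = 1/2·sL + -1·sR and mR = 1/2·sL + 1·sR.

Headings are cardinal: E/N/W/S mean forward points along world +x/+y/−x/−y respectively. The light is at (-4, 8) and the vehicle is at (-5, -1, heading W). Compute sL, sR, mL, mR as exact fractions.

left sensor world pos  = (-7, -4); dL² = 153
right sensor world pos = (-7, 2); dR² = 45
sL = 90/153 = 10/17
sR = 90/45 = 2
mL = 1/2·sL + -1·sR = -29/17
mR = 1/2·sL + 1·sR = 39/17

10/17 2 -29/17 39/17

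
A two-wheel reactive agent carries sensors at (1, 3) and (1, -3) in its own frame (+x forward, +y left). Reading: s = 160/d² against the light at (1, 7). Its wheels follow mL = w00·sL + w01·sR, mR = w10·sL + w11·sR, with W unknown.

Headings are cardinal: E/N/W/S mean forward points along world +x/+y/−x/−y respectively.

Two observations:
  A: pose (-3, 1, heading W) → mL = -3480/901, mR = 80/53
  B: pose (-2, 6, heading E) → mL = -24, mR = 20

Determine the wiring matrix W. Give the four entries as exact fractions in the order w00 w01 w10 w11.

obs A: pose=(-3,1,W) → sL=80/53, sR=80/17, mL=-3480/901, mR=80/53
obs B: pose=(-2,6,E) → sL=20, sR=8, mL=-24, mR=20
sensor matrix S = [[80/53, 80/17], [20, 8]]; det S = -73920/901
solve [mL_A; mL_B] = S·[w00; w01] and [mR_A; mR_B] = S·[w10; w11]:
  w00 = -1, w01 = -1/2, w10 = 1, w11 = 0

-1 -1/2 1 0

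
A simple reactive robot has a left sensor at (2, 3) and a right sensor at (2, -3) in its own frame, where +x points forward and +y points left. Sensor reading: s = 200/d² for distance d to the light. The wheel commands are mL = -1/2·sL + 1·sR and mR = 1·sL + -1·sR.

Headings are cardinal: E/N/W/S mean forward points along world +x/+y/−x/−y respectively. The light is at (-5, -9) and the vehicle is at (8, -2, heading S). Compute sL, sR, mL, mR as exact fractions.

left sensor world pos  = (11, -4); dL² = 281
right sensor world pos = (5, -4); dR² = 125
sL = 200/281 = 200/281
sR = 200/125 = 8/5
mL = -1/2·sL + 1·sR = 1748/1405
mR = 1·sL + -1·sR = -1248/1405

200/281 8/5 1748/1405 -1248/1405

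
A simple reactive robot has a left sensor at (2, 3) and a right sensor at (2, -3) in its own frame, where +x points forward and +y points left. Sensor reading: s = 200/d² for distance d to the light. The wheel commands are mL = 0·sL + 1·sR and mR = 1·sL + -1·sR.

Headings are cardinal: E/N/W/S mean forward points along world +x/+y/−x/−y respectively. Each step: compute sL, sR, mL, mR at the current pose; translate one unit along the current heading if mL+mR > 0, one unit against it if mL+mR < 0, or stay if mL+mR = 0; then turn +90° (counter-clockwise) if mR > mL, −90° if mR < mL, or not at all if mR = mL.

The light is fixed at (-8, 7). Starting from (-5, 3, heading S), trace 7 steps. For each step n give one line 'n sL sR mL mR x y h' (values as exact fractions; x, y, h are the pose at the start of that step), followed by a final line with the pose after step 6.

0 25/9 50/9 50/9 -25/9 -5 3 S
1 40/13 40 40 -480/13 -5 2 W
2 20 100/17 100/17 240/17 -6 2 N
3 200/49 200 200 -9600/49 -6 3 W
4 25 10 10 15 -7 3 N
5 200/37 200 200 -7200/37 -7 4 W
6 20 20 20 0 -8 4 N
final -8 5 E

n=0: pose=(-5,3,S); sL=25/9, sR=50/9; mL=50/9, mR=-25/9; mL+mR=25/9 → advance +1; mR−mL=-25/3 → turn -1·90°
n=1: pose=(-5,2,W); sL=40/13, sR=40; mL=40, mR=-480/13; mL+mR=40/13 → advance +1; mR−mL=-1000/13 → turn -1·90°
n=2: pose=(-6,2,N); sL=20, sR=100/17; mL=100/17, mR=240/17; mL+mR=20 → advance +1; mR−mL=140/17 → turn +1·90°
n=3: pose=(-6,3,W); sL=200/49, sR=200; mL=200, mR=-9600/49; mL+mR=200/49 → advance +1; mR−mL=-19400/49 → turn -1·90°
n=4: pose=(-7,3,N); sL=25, sR=10; mL=10, mR=15; mL+mR=25 → advance +1; mR−mL=5 → turn +1·90°
n=5: pose=(-7,4,W); sL=200/37, sR=200; mL=200, mR=-7200/37; mL+mR=200/37 → advance +1; mR−mL=-14600/37 → turn -1·90°
n=6: pose=(-8,4,N); sL=20, sR=20; mL=20, mR=0; mL+mR=20 → advance +1; mR−mL=-20 → turn -1·90°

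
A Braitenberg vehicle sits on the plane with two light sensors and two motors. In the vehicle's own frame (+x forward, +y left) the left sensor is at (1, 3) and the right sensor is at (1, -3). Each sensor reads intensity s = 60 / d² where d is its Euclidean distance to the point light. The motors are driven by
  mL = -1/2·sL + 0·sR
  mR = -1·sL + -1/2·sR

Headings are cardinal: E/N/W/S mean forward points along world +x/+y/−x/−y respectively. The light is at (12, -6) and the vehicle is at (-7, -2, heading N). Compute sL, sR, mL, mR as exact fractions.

left sensor world pos  = (-10, -1); dL² = 509
right sensor world pos = (-4, -1); dR² = 281
sL = 60/509 = 60/509
sR = 60/281 = 60/281
mL = -1/2·sL + 0·sR = -30/509
mR = -1·sL + -1/2·sR = -32130/143029

60/509 60/281 -30/509 -32130/143029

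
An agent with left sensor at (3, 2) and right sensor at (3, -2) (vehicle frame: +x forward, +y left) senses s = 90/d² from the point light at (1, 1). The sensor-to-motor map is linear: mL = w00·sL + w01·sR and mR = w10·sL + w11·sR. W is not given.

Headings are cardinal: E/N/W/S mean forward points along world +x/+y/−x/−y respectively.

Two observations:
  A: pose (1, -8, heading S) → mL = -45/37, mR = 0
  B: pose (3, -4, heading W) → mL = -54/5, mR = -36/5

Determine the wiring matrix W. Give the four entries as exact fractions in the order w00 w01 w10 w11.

obs A: pose=(1,-8,S) → sL=45/74, sR=45/74, mL=-45/37, mR=0
obs B: pose=(3,-4,W) → sL=9/5, sR=9, mL=-54/5, mR=-36/5
sensor matrix S = [[45/74, 45/74], [9/5, 9]]; det S = 162/37
solve [mL_A; mL_B] = S·[w00; w01] and [mR_A; mR_B] = S·[w10; w11]:
  w00 = -1, w01 = -1, w10 = 1, w11 = -1

-1 -1 1 -1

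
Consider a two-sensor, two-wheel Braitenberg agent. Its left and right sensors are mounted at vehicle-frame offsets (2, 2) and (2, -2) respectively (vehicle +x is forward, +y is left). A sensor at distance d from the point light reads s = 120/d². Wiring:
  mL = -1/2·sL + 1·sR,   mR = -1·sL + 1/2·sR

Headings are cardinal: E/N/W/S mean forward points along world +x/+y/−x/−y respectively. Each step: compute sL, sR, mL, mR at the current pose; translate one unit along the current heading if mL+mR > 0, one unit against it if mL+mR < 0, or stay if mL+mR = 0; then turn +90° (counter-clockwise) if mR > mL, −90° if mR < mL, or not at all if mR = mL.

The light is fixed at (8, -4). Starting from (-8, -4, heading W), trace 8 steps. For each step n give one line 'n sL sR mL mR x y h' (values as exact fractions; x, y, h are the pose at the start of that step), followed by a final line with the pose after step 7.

0 15/41 15/41 15/82 -15/82 -8 -4 W
1 15/41 3/5 171/410 -27/410 -8 -4 N
2 24/41 120/197 2556/8077 -2268/8077 -8 -3 E
3 12/17 12/29 30/493 -246/493 -7 -3 S
4 120/289 24/61 3276/17629 -3852/17629 -7 -2 W
5 15/34 3/4 9/17 -9/136 -6 -2 N
6 120/169 24/29 2316/4901 -1452/4901 -6 -1 E
7 60/61 60/113 270/6893 -4950/6893 -5 -1 S
final -5 0 W

n=0: pose=(-8,-4,W); sL=15/41, sR=15/41; mL=15/82, mR=-15/82; mL+mR=0 → advance +0; mR−mL=-15/41 → turn -1·90°
n=1: pose=(-8,-4,N); sL=15/41, sR=3/5; mL=171/410, mR=-27/410; mL+mR=72/205 → advance +1; mR−mL=-99/205 → turn -1·90°
n=2: pose=(-8,-3,E); sL=24/41, sR=120/197; mL=2556/8077, mR=-2268/8077; mL+mR=288/8077 → advance +1; mR−mL=-4824/8077 → turn -1·90°
n=3: pose=(-7,-3,S); sL=12/17, sR=12/29; mL=30/493, mR=-246/493; mL+mR=-216/493 → advance -1; mR−mL=-276/493 → turn -1·90°
n=4: pose=(-7,-2,W); sL=120/289, sR=24/61; mL=3276/17629, mR=-3852/17629; mL+mR=-576/17629 → advance -1; mR−mL=-7128/17629 → turn -1·90°
n=5: pose=(-6,-2,N); sL=15/34, sR=3/4; mL=9/17, mR=-9/136; mL+mR=63/136 → advance +1; mR−mL=-81/136 → turn -1·90°
n=6: pose=(-6,-1,E); sL=120/169, sR=24/29; mL=2316/4901, mR=-1452/4901; mL+mR=864/4901 → advance +1; mR−mL=-3768/4901 → turn -1·90°
n=7: pose=(-5,-1,S); sL=60/61, sR=60/113; mL=270/6893, mR=-4950/6893; mL+mR=-4680/6893 → advance -1; mR−mL=-5220/6893 → turn -1·90°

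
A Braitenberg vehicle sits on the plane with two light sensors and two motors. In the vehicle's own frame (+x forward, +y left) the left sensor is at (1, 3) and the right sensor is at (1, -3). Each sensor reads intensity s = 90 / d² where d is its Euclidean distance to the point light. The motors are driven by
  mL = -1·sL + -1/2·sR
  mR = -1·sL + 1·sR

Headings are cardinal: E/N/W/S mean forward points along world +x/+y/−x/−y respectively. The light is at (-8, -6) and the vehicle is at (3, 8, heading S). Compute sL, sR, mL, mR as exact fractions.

left sensor world pos  = (6, 7); dL² = 365
right sensor world pos = (0, 7); dR² = 233
sL = 90/365 = 18/73
sR = 90/233 = 90/233
mL = -1·sL + -1/2·sR = -7479/17009
mR = -1·sL + 1·sR = 2376/17009

18/73 90/233 -7479/17009 2376/17009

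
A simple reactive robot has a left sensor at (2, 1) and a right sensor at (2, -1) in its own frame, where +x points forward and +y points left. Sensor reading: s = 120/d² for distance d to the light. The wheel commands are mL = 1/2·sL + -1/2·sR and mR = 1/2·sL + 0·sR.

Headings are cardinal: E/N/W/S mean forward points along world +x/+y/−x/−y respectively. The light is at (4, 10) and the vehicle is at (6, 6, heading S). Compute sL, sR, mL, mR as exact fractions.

8/3 120/37 -32/111 4/3

left sensor world pos  = (7, 4); dL² = 45
right sensor world pos = (5, 4); dR² = 37
sL = 120/45 = 8/3
sR = 120/37 = 120/37
mL = 1/2·sL + -1/2·sR = -32/111
mR = 1/2·sL + 0·sR = 4/3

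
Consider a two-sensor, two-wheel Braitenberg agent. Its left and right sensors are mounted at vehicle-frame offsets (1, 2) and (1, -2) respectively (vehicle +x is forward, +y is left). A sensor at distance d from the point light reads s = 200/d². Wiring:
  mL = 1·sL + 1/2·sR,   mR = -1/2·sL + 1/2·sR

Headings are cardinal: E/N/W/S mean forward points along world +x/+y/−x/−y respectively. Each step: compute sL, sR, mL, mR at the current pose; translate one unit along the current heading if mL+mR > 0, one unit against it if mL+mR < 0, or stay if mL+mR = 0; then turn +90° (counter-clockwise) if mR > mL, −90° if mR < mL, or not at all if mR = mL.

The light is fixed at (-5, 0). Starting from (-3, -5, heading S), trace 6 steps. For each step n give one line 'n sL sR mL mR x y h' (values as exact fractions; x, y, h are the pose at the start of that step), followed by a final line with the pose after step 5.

n=0: pose=(-3,-5,S); sL=50/13, sR=50/9; mL=775/117, mR=100/117; mL+mR=875/117 → advance +1; mR−mL=-75/13 → turn -1·90°
n=1: pose=(-3,-6,W); sL=40/13, sR=200/17; mL=1980/221, mR=960/221; mL+mR=2940/221 → advance +1; mR−mL=-60/13 → turn -1·90°
n=2: pose=(-4,-6,N); sL=100/13, sR=100/17; mL=2350/221, mR=-200/221; mL+mR=2150/221 → advance +1; mR−mL=-150/13 → turn -1·90°
n=3: pose=(-4,-5,E); sL=200/13, sR=200/53; mL=11900/689, mR=-4000/689; mL+mR=7900/689 → advance +1; mR−mL=-300/13 → turn -1·90°
n=4: pose=(-3,-5,S); sL=50/13, sR=50/9; mL=775/117, mR=100/117; mL+mR=875/117 → advance +1; mR−mL=-75/13 → turn -1·90°
n=5: pose=(-3,-6,W); sL=40/13, sR=200/17; mL=1980/221, mR=960/221; mL+mR=2940/221 → advance +1; mR−mL=-60/13 → turn -1·90°

0 50/13 50/9 775/117 100/117 -3 -5 S
1 40/13 200/17 1980/221 960/221 -3 -6 W
2 100/13 100/17 2350/221 -200/221 -4 -6 N
3 200/13 200/53 11900/689 -4000/689 -4 -5 E
4 50/13 50/9 775/117 100/117 -3 -5 S
5 40/13 200/17 1980/221 960/221 -3 -6 W
final -4 -6 N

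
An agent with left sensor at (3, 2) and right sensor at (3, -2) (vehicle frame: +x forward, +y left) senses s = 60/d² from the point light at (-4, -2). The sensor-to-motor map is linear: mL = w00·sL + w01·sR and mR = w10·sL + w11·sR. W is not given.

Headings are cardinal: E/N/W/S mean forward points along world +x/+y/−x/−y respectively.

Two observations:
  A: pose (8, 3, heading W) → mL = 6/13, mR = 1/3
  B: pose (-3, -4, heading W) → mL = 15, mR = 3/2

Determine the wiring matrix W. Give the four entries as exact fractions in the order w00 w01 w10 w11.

obs A: pose=(8,3,W) → sL=2/3, sR=6/13, mL=6/13, mR=1/3
obs B: pose=(-3,-4,W) → sL=3, sR=15, mL=15, mR=3/2
sensor matrix S = [[2/3, 6/13], [3, 15]]; det S = 112/13
solve [mL_A; mL_B] = S·[w00; w01] and [mR_A; mR_B] = S·[w10; w11]:
  w00 = 0, w01 = 1, w10 = 1/2, w11 = 0

0 1 1/2 0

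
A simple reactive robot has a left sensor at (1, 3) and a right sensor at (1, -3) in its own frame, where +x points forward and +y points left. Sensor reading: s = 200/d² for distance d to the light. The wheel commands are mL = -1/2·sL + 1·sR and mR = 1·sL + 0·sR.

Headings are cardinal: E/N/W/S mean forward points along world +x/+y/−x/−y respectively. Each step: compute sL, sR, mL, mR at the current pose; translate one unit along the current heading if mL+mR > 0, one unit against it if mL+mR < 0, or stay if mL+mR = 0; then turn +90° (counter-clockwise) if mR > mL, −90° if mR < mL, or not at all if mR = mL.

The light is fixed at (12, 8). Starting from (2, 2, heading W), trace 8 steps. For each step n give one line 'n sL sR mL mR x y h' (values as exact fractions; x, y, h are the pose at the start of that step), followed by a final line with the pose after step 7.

0 100/101 20/13 1370/1313 100/101 2 2 W
1 200/221 200/89 35300/19669 200/221 1 2 N
2 25/13 50/41 275/1066 25/13 1 3 E
3 40/37 40/13 1220/481 40/37 2 3 N
4 100/41 20/13 170/533 100/41 2 4 E
5 200/153 40/9 580/153 200/153 3 4 N
6 25/8 2 7/16 25/8 3 5 E
7 8/5 200/29 884/145 8/5 4 5 N
final 4 6 E

n=0: pose=(2,2,W); sL=100/101, sR=20/13; mL=1370/1313, mR=100/101; mL+mR=2670/1313 → advance +1; mR−mL=-70/1313 → turn -1·90°
n=1: pose=(1,2,N); sL=200/221, sR=200/89; mL=35300/19669, mR=200/221; mL+mR=53100/19669 → advance +1; mR−mL=-17500/19669 → turn -1·90°
n=2: pose=(1,3,E); sL=25/13, sR=50/41; mL=275/1066, mR=25/13; mL+mR=2325/1066 → advance +1; mR−mL=1775/1066 → turn +1·90°
n=3: pose=(2,3,N); sL=40/37, sR=40/13; mL=1220/481, mR=40/37; mL+mR=1740/481 → advance +1; mR−mL=-700/481 → turn -1·90°
n=4: pose=(2,4,E); sL=100/41, sR=20/13; mL=170/533, mR=100/41; mL+mR=1470/533 → advance +1; mR−mL=1130/533 → turn +1·90°
n=5: pose=(3,4,N); sL=200/153, sR=40/9; mL=580/153, mR=200/153; mL+mR=260/51 → advance +1; mR−mL=-380/153 → turn -1·90°
n=6: pose=(3,5,E); sL=25/8, sR=2; mL=7/16, mR=25/8; mL+mR=57/16 → advance +1; mR−mL=43/16 → turn +1·90°
n=7: pose=(4,5,N); sL=8/5, sR=200/29; mL=884/145, mR=8/5; mL+mR=1116/145 → advance +1; mR−mL=-652/145 → turn -1·90°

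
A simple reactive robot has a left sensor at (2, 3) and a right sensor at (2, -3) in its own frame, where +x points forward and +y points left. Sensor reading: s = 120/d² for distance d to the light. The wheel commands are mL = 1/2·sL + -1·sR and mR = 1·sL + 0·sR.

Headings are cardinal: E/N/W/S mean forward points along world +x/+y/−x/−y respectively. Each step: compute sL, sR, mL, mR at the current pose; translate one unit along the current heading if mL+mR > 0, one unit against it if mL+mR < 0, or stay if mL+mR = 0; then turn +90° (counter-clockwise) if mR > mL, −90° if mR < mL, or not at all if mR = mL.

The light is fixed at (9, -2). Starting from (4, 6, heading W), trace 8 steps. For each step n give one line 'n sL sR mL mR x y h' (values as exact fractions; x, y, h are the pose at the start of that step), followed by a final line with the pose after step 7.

n=0: pose=(4,6,W); sL=60/37, sR=12/17; mL=66/629, mR=60/37; mL+mR=1086/629 → advance +1; mR−mL=954/629 → turn +1·90°
n=1: pose=(3,6,S); sL=8/3, sR=40/39; mL=4/13, mR=8/3; mL+mR=116/39 → advance +1; mR−mL=92/39 → turn +1·90°
n=2: pose=(3,5,E); sL=30/29, sR=15/4; mL=-375/116, mR=30/29; mL+mR=-255/116 → advance -1; mR−mL=495/116 → turn +1·90°
n=3: pose=(2,5,N); sL=120/181, sR=120/97; mL=-15900/17557, mR=120/181; mL+mR=-4260/17557 → advance -1; mR−mL=27540/17557 → turn +1·90°
n=4: pose=(2,4,W); sL=4/3, sR=20/27; mL=-2/27, mR=4/3; mL+mR=34/27 → advance +1; mR−mL=38/27 → turn +1·90°
n=5: pose=(1,4,S); sL=120/41, sR=120/137; mL=3300/5617, mR=120/41; mL+mR=19740/5617 → advance +1; mR−mL=13140/5617 → turn +1·90°
n=6: pose=(1,3,E); sL=6/5, sR=3; mL=-12/5, mR=6/5; mL+mR=-6/5 → advance -1; mR−mL=18/5 → turn +1·90°
n=7: pose=(0,3,N); sL=120/193, sR=24/17; mL=-3612/3281, mR=120/193; mL+mR=-1572/3281 → advance -1; mR−mL=5652/3281 → turn +1·90°

0 60/37 12/17 66/629 60/37 4 6 W
1 8/3 40/39 4/13 8/3 3 6 S
2 30/29 15/4 -375/116 30/29 3 5 E
3 120/181 120/97 -15900/17557 120/181 2 5 N
4 4/3 20/27 -2/27 4/3 2 4 W
5 120/41 120/137 3300/5617 120/41 1 4 S
6 6/5 3 -12/5 6/5 1 3 E
7 120/193 24/17 -3612/3281 120/193 0 3 N
final 0 2 W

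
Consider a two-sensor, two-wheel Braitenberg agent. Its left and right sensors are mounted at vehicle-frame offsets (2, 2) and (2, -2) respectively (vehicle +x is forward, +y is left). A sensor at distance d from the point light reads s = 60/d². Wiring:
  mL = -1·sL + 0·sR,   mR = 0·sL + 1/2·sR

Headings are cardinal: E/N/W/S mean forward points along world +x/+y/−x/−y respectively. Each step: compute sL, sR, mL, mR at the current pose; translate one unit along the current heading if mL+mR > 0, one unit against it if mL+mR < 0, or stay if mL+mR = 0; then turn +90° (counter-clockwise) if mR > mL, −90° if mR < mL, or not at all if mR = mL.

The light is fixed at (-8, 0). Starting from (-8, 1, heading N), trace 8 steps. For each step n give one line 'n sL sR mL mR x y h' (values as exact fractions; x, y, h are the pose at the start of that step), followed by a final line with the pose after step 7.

0 60/13 60/13 -60/13 30/13 -8 1 N
1 15/2 15/2 -15/2 15/4 -8 0 W
2 60/13 12 -60/13 6 -7 0 S
3 6 10/3 -6 5/3 -7 -1 E
4 12 12 -12 6 -8 -1 N
5 3 15 -3 15/2 -8 -2 W
6 60/17 12/5 -60/17 6/5 -9 -2 S
7 30 6 -30 3 -9 -1 E
final -10 -1 N

n=0: pose=(-8,1,N); sL=60/13, sR=60/13; mL=-60/13, mR=30/13; mL+mR=-30/13 → advance -1; mR−mL=90/13 → turn +1·90°
n=1: pose=(-8,0,W); sL=15/2, sR=15/2; mL=-15/2, mR=15/4; mL+mR=-15/4 → advance -1; mR−mL=45/4 → turn +1·90°
n=2: pose=(-7,0,S); sL=60/13, sR=12; mL=-60/13, mR=6; mL+mR=18/13 → advance +1; mR−mL=138/13 → turn +1·90°
n=3: pose=(-7,-1,E); sL=6, sR=10/3; mL=-6, mR=5/3; mL+mR=-13/3 → advance -1; mR−mL=23/3 → turn +1·90°
n=4: pose=(-8,-1,N); sL=12, sR=12; mL=-12, mR=6; mL+mR=-6 → advance -1; mR−mL=18 → turn +1·90°
n=5: pose=(-8,-2,W); sL=3, sR=15; mL=-3, mR=15/2; mL+mR=9/2 → advance +1; mR−mL=21/2 → turn +1·90°
n=6: pose=(-9,-2,S); sL=60/17, sR=12/5; mL=-60/17, mR=6/5; mL+mR=-198/85 → advance -1; mR−mL=402/85 → turn +1·90°
n=7: pose=(-9,-1,E); sL=30, sR=6; mL=-30, mR=3; mL+mR=-27 → advance -1; mR−mL=33 → turn +1·90°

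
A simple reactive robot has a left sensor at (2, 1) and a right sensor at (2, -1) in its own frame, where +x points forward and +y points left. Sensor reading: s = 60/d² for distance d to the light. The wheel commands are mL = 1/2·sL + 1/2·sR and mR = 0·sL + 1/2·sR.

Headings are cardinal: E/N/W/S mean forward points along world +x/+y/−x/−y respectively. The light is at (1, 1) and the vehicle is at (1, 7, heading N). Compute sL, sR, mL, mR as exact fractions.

12/13 12/13 12/13 6/13

left sensor world pos  = (0, 9); dL² = 65
right sensor world pos = (2, 9); dR² = 65
sL = 60/65 = 12/13
sR = 60/65 = 12/13
mL = 1/2·sL + 1/2·sR = 12/13
mR = 0·sL + 1/2·sR = 6/13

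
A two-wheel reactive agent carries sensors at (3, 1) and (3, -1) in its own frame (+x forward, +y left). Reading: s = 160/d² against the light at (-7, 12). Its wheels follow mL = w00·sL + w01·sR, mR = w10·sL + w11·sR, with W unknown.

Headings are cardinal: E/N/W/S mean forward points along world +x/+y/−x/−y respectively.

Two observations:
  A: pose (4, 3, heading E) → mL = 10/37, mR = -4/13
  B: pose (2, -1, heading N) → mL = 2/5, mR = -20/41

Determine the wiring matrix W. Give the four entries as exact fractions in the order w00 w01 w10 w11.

0 1/2 -1/2 0

obs A: pose=(4,3,E) → sL=8/13, sR=20/37, mL=10/37, mR=-4/13
obs B: pose=(2,-1,N) → sL=40/41, sR=4/5, mL=2/5, mR=-20/41
sensor matrix S = [[8/13, 20/37], [40/41, 4/5]]; det S = -3456/98605
solve [mL_A; mL_B] = S·[w00; w01] and [mR_A; mR_B] = S·[w10; w11]:
  w00 = 0, w01 = 1/2, w10 = -1/2, w11 = 0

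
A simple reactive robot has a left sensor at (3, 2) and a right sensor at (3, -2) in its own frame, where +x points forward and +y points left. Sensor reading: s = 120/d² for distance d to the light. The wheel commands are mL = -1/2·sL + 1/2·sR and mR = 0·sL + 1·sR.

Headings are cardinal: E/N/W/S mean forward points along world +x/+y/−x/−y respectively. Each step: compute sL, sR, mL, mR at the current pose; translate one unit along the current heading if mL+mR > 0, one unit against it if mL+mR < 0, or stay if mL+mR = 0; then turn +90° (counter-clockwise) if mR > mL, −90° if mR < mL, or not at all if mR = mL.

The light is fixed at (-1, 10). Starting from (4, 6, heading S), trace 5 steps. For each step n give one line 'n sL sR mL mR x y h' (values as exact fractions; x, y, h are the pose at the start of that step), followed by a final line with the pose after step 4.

n=0: pose=(4,6,S); sL=60/49, sR=60/29; mL=600/1421, mR=60/29; mL+mR=3540/1421 → advance +1; mR−mL=2340/1421 → turn +1·90°
n=1: pose=(4,5,E); sL=120/73, sR=120/113; mL=-2400/8249, mR=120/113; mL+mR=6360/8249 → advance +1; mR−mL=11160/8249 → turn +1·90°
n=2: pose=(5,5,N); sL=6, sR=30/17; mL=-36/17, mR=30/17; mL+mR=-6/17 → advance -1; mR−mL=66/17 → turn +1·90°
n=3: pose=(5,4,W); sL=120/73, sR=24/5; mL=576/365, mR=24/5; mL+mR=2328/365 → advance +1; mR−mL=1176/365 → turn +1·90°
n=4: pose=(4,4,S); sL=12/13, sR=4/3; mL=8/39, mR=4/3; mL+mR=20/13 → advance +1; mR−mL=44/39 → turn +1·90°

0 60/49 60/29 600/1421 60/29 4 6 S
1 120/73 120/113 -2400/8249 120/113 4 5 E
2 6 30/17 -36/17 30/17 5 5 N
3 120/73 24/5 576/365 24/5 5 4 W
4 12/13 4/3 8/39 4/3 4 4 S
final 4 3 E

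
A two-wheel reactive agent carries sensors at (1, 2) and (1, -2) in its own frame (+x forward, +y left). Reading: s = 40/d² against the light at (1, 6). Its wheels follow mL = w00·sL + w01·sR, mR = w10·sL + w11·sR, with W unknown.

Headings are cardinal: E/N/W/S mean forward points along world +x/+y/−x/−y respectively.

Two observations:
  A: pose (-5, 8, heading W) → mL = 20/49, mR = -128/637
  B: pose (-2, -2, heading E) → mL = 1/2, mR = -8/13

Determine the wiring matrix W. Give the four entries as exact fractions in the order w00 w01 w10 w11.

obs A: pose=(-5,8,W) → sL=40/49, sR=8/13, mL=20/49, mR=-128/637
obs B: pose=(-2,-2,E) → sL=1, sR=5/13, mL=1/2, mR=-8/13
sensor matrix S = [[40/49, 8/13], [1, 5/13]]; det S = -192/637
solve [mL_A; mL_B] = S·[w00; w01] and [mR_A; mR_B] = S·[w10; w11]:
  w00 = 1/2, w01 = 0, w10 = -1, w11 = 1

1/2 0 -1 1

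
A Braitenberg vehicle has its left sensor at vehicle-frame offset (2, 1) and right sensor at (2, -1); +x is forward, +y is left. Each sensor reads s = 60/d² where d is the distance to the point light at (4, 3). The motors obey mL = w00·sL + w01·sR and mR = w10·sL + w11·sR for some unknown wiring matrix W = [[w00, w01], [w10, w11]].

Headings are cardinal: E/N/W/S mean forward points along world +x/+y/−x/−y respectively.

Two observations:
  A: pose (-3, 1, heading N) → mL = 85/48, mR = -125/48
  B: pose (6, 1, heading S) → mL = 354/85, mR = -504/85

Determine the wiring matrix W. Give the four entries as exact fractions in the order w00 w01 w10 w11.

obs A: pose=(-3,1,N) → sL=15/16, sR=5/3, mL=85/48, mR=-125/48
obs B: pose=(6,1,S) → sL=12/5, sR=60/17, mL=354/85, mR=-504/85
sensor matrix S = [[15/16, 5/3], [12/5, 60/17]]; det S = -47/68
solve [mL_A; mL_B] = S·[w00; w01] and [mR_A; mR_B] = S·[w10; w11]:
  w00 = 1, w01 = 1/2, w10 = -1, w11 = -1

1 1/2 -1 -1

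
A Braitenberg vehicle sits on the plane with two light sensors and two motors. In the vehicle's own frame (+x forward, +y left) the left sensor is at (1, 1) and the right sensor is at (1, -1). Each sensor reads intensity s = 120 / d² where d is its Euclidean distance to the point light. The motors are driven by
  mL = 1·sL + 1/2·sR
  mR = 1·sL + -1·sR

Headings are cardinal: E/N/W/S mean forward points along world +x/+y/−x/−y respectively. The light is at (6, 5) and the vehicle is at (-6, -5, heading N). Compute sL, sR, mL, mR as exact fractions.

12/25 60/101 1962/2525 -288/2525

left sensor world pos  = (-7, -4); dL² = 250
right sensor world pos = (-5, -4); dR² = 202
sL = 120/250 = 12/25
sR = 120/202 = 60/101
mL = 1·sL + 1/2·sR = 1962/2525
mR = 1·sL + -1·sR = -288/2525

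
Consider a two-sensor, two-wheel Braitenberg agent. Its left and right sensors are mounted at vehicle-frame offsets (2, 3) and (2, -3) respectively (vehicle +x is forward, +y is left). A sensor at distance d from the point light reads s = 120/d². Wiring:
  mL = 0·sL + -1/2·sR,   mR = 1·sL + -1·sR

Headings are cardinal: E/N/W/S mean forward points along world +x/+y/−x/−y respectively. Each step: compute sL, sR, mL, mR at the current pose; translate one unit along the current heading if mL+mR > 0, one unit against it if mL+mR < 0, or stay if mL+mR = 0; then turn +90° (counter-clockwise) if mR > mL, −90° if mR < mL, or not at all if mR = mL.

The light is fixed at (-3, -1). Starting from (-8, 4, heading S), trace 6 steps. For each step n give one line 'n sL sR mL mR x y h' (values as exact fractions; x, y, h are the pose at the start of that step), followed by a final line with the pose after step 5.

n=0: pose=(-8,4,S); sL=120/13, sR=120/73; mL=-60/73, mR=7200/949; mL+mR=6420/949 → advance +1; mR−mL=7980/949 → turn +1·90°
n=1: pose=(-8,3,E); sL=60/29, sR=12; mL=-6, mR=-288/29; mL+mR=-462/29 → advance -1; mR−mL=-114/29 → turn -1·90°
n=2: pose=(-9,3,S); sL=120/13, sR=24/17; mL=-12/17, mR=1728/221; mL+mR=1572/221 → advance +1; mR−mL=1884/221 → turn +1·90°
n=3: pose=(-9,2,E); sL=30/13, sR=15/2; mL=-15/4, mR=-135/26; mL+mR=-465/52 → advance -1; mR−mL=-75/52 → turn -1·90°
n=4: pose=(-10,2,S); sL=120/17, sR=120/101; mL=-60/101, mR=10080/1717; mL+mR=9060/1717 → advance +1; mR−mL=11100/1717 → turn +1·90°
n=5: pose=(-10,1,E); sL=12/5, sR=60/13; mL=-30/13, mR=-144/65; mL+mR=-294/65 → advance -1; mR−mL=6/65 → turn +1·90°

0 120/13 120/73 -60/73 7200/949 -8 4 S
1 60/29 12 -6 -288/29 -8 3 E
2 120/13 24/17 -12/17 1728/221 -9 3 S
3 30/13 15/2 -15/4 -135/26 -9 2 E
4 120/17 120/101 -60/101 10080/1717 -10 2 S
5 12/5 60/13 -30/13 -144/65 -10 1 E
final -11 1 N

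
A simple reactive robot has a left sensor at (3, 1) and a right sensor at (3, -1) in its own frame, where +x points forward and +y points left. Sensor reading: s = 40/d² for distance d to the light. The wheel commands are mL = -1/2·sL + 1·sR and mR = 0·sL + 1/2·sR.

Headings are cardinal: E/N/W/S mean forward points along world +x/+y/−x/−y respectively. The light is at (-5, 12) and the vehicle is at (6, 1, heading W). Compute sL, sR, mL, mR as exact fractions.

left sensor world pos  = (3, 0); dL² = 208
right sensor world pos = (3, 2); dR² = 164
sL = 40/208 = 5/26
sR = 40/164 = 10/41
mL = -1/2·sL + 1·sR = 315/2132
mR = 0·sL + 1/2·sR = 5/41

5/26 10/41 315/2132 5/41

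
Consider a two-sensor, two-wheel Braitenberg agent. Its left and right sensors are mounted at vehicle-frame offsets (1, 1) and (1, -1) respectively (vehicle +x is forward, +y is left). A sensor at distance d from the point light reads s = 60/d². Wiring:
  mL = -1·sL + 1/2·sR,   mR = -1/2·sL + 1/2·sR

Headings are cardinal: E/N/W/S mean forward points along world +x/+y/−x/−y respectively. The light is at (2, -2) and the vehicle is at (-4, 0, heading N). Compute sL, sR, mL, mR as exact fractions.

left sensor world pos  = (-5, 1); dL² = 58
right sensor world pos = (-3, 1); dR² = 34
sL = 60/58 = 30/29
sR = 60/34 = 30/17
mL = -1·sL + 1/2·sR = -75/493
mR = -1/2·sL + 1/2·sR = 180/493

30/29 30/17 -75/493 180/493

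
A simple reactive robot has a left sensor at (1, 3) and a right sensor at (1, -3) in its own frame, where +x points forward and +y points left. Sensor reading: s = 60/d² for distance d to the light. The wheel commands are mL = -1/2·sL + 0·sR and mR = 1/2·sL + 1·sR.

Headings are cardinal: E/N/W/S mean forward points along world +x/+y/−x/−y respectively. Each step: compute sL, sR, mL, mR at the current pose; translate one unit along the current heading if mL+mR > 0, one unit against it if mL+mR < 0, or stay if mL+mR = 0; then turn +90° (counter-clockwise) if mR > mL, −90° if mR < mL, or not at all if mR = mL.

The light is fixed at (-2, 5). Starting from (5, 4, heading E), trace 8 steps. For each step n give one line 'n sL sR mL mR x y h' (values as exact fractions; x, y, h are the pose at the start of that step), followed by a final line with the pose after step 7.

0 15/17 3/4 -15/34 81/68 5 4 E
1 12/5 60/121 -6/5 1026/605 6 4 N
2 30/29 30/29 -15/29 45/29 6 5 W
3 60/101 60/17 -30/101 6570/1717 5 5 S
4 15/17 3/4 -15/34 81/68 5 4 E
5 12/5 60/121 -6/5 1026/605 6 4 N
6 30/29 30/29 -15/29 45/29 6 5 W
7 60/101 60/17 -30/101 6570/1717 5 5 S
final 5 4 E

n=0: pose=(5,4,E); sL=15/17, sR=3/4; mL=-15/34, mR=81/68; mL+mR=3/4 → advance +1; mR−mL=111/68 → turn +1·90°
n=1: pose=(6,4,N); sL=12/5, sR=60/121; mL=-6/5, mR=1026/605; mL+mR=60/121 → advance +1; mR−mL=1752/605 → turn +1·90°
n=2: pose=(6,5,W); sL=30/29, sR=30/29; mL=-15/29, mR=45/29; mL+mR=30/29 → advance +1; mR−mL=60/29 → turn +1·90°
n=3: pose=(5,5,S); sL=60/101, sR=60/17; mL=-30/101, mR=6570/1717; mL+mR=60/17 → advance +1; mR−mL=7080/1717 → turn +1·90°
n=4: pose=(5,4,E); sL=15/17, sR=3/4; mL=-15/34, mR=81/68; mL+mR=3/4 → advance +1; mR−mL=111/68 → turn +1·90°
n=5: pose=(6,4,N); sL=12/5, sR=60/121; mL=-6/5, mR=1026/605; mL+mR=60/121 → advance +1; mR−mL=1752/605 → turn +1·90°
n=6: pose=(6,5,W); sL=30/29, sR=30/29; mL=-15/29, mR=45/29; mL+mR=30/29 → advance +1; mR−mL=60/29 → turn +1·90°
n=7: pose=(5,5,S); sL=60/101, sR=60/17; mL=-30/101, mR=6570/1717; mL+mR=60/17 → advance +1; mR−mL=7080/1717 → turn +1·90°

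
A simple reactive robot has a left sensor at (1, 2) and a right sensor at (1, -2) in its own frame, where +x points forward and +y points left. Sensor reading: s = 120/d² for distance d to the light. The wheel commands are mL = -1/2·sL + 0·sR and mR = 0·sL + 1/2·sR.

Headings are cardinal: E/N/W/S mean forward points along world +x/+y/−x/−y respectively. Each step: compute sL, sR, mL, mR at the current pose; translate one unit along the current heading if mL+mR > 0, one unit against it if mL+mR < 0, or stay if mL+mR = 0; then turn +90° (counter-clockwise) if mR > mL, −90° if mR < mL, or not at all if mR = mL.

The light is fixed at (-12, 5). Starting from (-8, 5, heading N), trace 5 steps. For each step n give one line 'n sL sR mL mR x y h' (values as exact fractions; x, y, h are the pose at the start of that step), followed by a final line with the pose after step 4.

0 24 120/37 -12 60/37 -8 5 N
1 20/3 12 -10/3 6 -8 4 W
2 120/29 24 -60/29 12 -9 4 S
3 15/2 15/4 -15/4 15/8 -9 3 E
4 120 120/17 -60 60/17 -10 3 N
final -10 2 W

n=0: pose=(-8,5,N); sL=24, sR=120/37; mL=-12, mR=60/37; mL+mR=-384/37 → advance -1; mR−mL=504/37 → turn +1·90°
n=1: pose=(-8,4,W); sL=20/3, sR=12; mL=-10/3, mR=6; mL+mR=8/3 → advance +1; mR−mL=28/3 → turn +1·90°
n=2: pose=(-9,4,S); sL=120/29, sR=24; mL=-60/29, mR=12; mL+mR=288/29 → advance +1; mR−mL=408/29 → turn +1·90°
n=3: pose=(-9,3,E); sL=15/2, sR=15/4; mL=-15/4, mR=15/8; mL+mR=-15/8 → advance -1; mR−mL=45/8 → turn +1·90°
n=4: pose=(-10,3,N); sL=120, sR=120/17; mL=-60, mR=60/17; mL+mR=-960/17 → advance -1; mR−mL=1080/17 → turn +1·90°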